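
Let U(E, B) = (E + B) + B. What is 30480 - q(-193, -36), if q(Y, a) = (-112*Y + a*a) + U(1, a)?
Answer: 7639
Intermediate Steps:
U(E, B) = E + 2*B (U(E, B) = (B + E) + B = E + 2*B)
q(Y, a) = 1 + a**2 - 112*Y + 2*a (q(Y, a) = (-112*Y + a*a) + (1 + 2*a) = (-112*Y + a**2) + (1 + 2*a) = (a**2 - 112*Y) + (1 + 2*a) = 1 + a**2 - 112*Y + 2*a)
30480 - q(-193, -36) = 30480 - (1 + (-36)**2 - 112*(-193) + 2*(-36)) = 30480 - (1 + 1296 + 21616 - 72) = 30480 - 1*22841 = 30480 - 22841 = 7639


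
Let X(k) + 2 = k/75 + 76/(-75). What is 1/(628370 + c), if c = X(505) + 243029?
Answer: 25/21785068 ≈ 1.1476e-6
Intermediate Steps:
X(k) = -226/75 + k/75 (X(k) = -2 + (k/75 + 76/(-75)) = -2 + (k*(1/75) + 76*(-1/75)) = -2 + (k/75 - 76/75) = -2 + (-76/75 + k/75) = -226/75 + k/75)
c = 6075818/25 (c = (-226/75 + (1/75)*505) + 243029 = (-226/75 + 101/15) + 243029 = 93/25 + 243029 = 6075818/25 ≈ 2.4303e+5)
1/(628370 + c) = 1/(628370 + 6075818/25) = 1/(21785068/25) = 25/21785068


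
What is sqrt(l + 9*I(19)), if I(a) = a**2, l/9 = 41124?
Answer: 3*sqrt(41485) ≈ 611.04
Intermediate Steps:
l = 370116 (l = 9*41124 = 370116)
sqrt(l + 9*I(19)) = sqrt(370116 + 9*19**2) = sqrt(370116 + 9*361) = sqrt(370116 + 3249) = sqrt(373365) = 3*sqrt(41485)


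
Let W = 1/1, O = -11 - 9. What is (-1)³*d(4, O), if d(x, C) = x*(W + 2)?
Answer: -12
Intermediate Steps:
O = -20
W = 1
d(x, C) = 3*x (d(x, C) = x*(1 + 2) = x*3 = 3*x)
(-1)³*d(4, O) = (-1)³*(3*4) = -1*12 = -12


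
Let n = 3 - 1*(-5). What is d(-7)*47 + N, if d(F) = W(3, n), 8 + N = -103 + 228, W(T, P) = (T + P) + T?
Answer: 775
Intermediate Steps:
n = 8 (n = 3 + 5 = 8)
W(T, P) = P + 2*T (W(T, P) = (P + T) + T = P + 2*T)
N = 117 (N = -8 + (-103 + 228) = -8 + 125 = 117)
d(F) = 14 (d(F) = 8 + 2*3 = 8 + 6 = 14)
d(-7)*47 + N = 14*47 + 117 = 658 + 117 = 775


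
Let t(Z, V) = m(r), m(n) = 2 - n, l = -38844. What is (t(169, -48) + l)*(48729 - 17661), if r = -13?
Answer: -1206339372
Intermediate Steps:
t(Z, V) = 15 (t(Z, V) = 2 - 1*(-13) = 2 + 13 = 15)
(t(169, -48) + l)*(48729 - 17661) = (15 - 38844)*(48729 - 17661) = -38829*31068 = -1206339372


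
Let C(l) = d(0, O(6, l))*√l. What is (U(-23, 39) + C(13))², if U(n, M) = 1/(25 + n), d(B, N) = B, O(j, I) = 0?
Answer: ¼ ≈ 0.25000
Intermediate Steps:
C(l) = 0 (C(l) = 0*√l = 0)
(U(-23, 39) + C(13))² = (1/(25 - 23) + 0)² = (1/2 + 0)² = (½ + 0)² = (½)² = ¼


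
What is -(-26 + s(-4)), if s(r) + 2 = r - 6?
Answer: 38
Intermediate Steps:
s(r) = -8 + r (s(r) = -2 + (r - 6) = -2 + (-6 + r) = -8 + r)
-(-26 + s(-4)) = -(-26 + (-8 - 4)) = -(-26 - 12) = -1*(-38) = 38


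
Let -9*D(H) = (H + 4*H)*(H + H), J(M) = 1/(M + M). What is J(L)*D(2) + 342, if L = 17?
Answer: 52306/153 ≈ 341.87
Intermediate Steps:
J(M) = 1/(2*M)
D(H) = -10*H²/9 (D(H) = -(H + 4*H)*(H + H)/9 = -5*H*2*H/9 = -10*H²/9)
J(L)*D(2) + 342 = ((½)/17)*(-10/9*2²) + 342 = ((½)*(1/17))*(-10/9*4) + 342 = (1/34)*(-40/9) + 342 = -20/153 + 342 = 52306/153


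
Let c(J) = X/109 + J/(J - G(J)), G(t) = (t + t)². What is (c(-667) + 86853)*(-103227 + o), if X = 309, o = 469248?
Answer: 9248686870053303/290921 ≈ 3.1791e+10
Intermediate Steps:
G(t) = 4*t² (G(t) = (2*t)² = 4*t²)
c(J) = 309/109 + J/(J - 4*J²)
(c(-667) + 86853)*(-103227 + o) = (2*(-209 + 618*(-667))/(109*(-1 + 4*(-667))) + 86853)*(-103227 + 469248) = (2*(-209 - 412206)/(109*(-1 - 2668)) + 86853)*366021 = ((2/109)*(-412415)/(-2669) + 86853)*366021 = ((2/109)*(-1/2669)*(-412415) + 86853)*366021 = (824830/290921 + 86853)*366021 = (25268186443/290921)*366021 = 9248686870053303/290921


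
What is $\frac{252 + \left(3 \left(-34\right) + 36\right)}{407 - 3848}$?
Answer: $- \frac{2}{37} \approx -0.054054$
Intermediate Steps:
$\frac{252 + \left(3 \left(-34\right) + 36\right)}{407 - 3848} = \frac{252 + \left(-102 + 36\right)}{-3441} = \left(252 - 66\right) \left(- \frac{1}{3441}\right) = 186 \left(- \frac{1}{3441}\right) = - \frac{2}{37}$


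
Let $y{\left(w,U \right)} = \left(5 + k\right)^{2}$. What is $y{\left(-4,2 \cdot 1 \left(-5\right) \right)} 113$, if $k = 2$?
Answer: $5537$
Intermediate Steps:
$y{\left(w,U \right)} = 49$ ($y{\left(w,U \right)} = \left(5 + 2\right)^{2} = 7^{2} = 49$)
$y{\left(-4,2 \cdot 1 \left(-5\right) \right)} 113 = 49 \cdot 113 = 5537$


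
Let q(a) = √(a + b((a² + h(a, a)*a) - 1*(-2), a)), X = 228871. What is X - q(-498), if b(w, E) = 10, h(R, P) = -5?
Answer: 228871 - 2*I*√122 ≈ 2.2887e+5 - 22.091*I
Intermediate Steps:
q(a) = √(10 + a) (q(a) = √(a + 10) = √(10 + a))
X - q(-498) = 228871 - √(10 - 498) = 228871 - √(-488) = 228871 - 2*I*√122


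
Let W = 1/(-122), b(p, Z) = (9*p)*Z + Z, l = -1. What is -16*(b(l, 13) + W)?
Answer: 101512/61 ≈ 1664.1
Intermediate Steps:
b(p, Z) = Z + 9*Z*p (b(p, Z) = 9*Z*p + Z = Z + 9*Z*p)
W = -1/122 ≈ -0.0081967
-16*(b(l, 13) + W) = -16*(13*(1 + 9*(-1)) - 1/122) = -16*(13*(1 - 9) - 1/122) = -16*(13*(-8) - 1/122) = -16*(-104 - 1/122) = -16*(-12689/122) = 101512/61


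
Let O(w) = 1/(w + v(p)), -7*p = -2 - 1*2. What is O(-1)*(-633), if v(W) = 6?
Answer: -633/5 ≈ -126.60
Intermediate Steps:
p = 4/7 (p = -(-2 - 1*2)/7 = -(-2 - 2)/7 = -1/7*(-4) = 4/7 ≈ 0.57143)
O(w) = 1/(6 + w) (O(w) = 1/(w + 6) = 1/(6 + w))
O(-1)*(-633) = -633/(6 - 1) = -633/5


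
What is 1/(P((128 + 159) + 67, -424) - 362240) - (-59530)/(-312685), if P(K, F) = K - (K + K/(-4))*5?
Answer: -8648964936/45428565299 ≈ -0.19039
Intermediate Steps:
P(K, F) = -11*K/4 (P(K, F) = K - (K + K*(-¼))*5 = K - (K - K/4)*5 = K - 3*K/4*5 = K - 15*K/4 = -11*K/4)
1/(P((128 + 159) + 67, -424) - 362240) - (-59530)/(-312685) = 1/(-11*((128 + 159) + 67)/4 - 362240) - (-59530)/(-312685) = 1/(-11*(287 + 67)/4 - 362240) - (-59530)*(-1)/312685 = 1/(-11/4*354 - 362240) - 1*11906/62537 = 1/(-1947/2 - 362240) - 11906/62537 = 1/(-726427/2) - 11906/62537 = -2/726427 - 11906/62537 = -8648964936/45428565299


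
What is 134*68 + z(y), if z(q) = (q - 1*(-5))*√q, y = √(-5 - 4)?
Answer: 9112 + √3*√I*(5 + 3*I) ≈ 9114.5 + 9.798*I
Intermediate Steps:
y = 3*I (y = √(-9) = 3*I ≈ 3.0*I)
z(q) = √q*(5 + q) (z(q) = (q + 5)*√q = (5 + q)*√q = √q*(5 + q))
134*68 + z(y) = 134*68 + √(3*I)*(5 + 3*I) = 9112 + (√3*√I)*(5 + 3*I) = 9112 + √3*√I*(5 + 3*I)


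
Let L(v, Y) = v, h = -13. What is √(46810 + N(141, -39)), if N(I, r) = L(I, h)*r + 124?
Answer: √41435 ≈ 203.56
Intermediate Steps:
N(I, r) = 124 + I*r (N(I, r) = I*r + 124 = 124 + I*r)
√(46810 + N(141, -39)) = √(46810 + (124 + 141*(-39))) = √(46810 + (124 - 5499)) = √(46810 - 5375) = √41435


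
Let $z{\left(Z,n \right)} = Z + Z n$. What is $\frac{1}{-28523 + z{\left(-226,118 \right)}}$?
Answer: $- \frac{1}{55417} \approx -1.8045 \cdot 10^{-5}$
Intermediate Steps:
$\frac{1}{-28523 + z{\left(-226,118 \right)}} = \frac{1}{-28523 - 226 \left(1 + 118\right)} = \frac{1}{-28523 - 26894} = \frac{1}{-55417} = - \frac{1}{55417}$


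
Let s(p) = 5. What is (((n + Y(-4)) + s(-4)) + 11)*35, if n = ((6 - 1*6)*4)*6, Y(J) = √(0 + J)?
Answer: 560 + 70*I ≈ 560.0 + 70.0*I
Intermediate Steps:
Y(J) = √J
n = 0 (n = ((6 - 6)*4)*6 = (0*4)*6 = 0*6 = 0)
(((n + Y(-4)) + s(-4)) + 11)*35 = (((0 + √(-4)) + 5) + 11)*35 = (((0 + 2*I) + 5) + 11)*35 = ((2*I + 5) + 11)*35 = ((5 + 2*I) + 11)*35 = (16 + 2*I)*35 = 560 + 70*I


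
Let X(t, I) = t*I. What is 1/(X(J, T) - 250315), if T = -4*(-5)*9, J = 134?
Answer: -1/226195 ≈ -4.4210e-6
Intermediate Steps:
T = 180 (T = 20*9 = 180)
X(t, I) = I*t
1/(X(J, T) - 250315) = 1/(180*134 - 250315) = 1/(24120 - 250315) = 1/(-226195) = -1/226195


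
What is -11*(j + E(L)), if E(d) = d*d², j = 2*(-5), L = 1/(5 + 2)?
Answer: 37719/343 ≈ 109.97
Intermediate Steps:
L = ⅐ (L = 1/7 = ⅐ ≈ 0.14286)
j = -10
E(d) = d³
-11*(j + E(L)) = -11*(-10 + (⅐)³) = -11*(-10 + 1/343) = -11*(-3429/343) = 37719/343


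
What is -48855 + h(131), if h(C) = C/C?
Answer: -48854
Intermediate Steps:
h(C) = 1
-48855 + h(131) = -48855 + 1 = -48854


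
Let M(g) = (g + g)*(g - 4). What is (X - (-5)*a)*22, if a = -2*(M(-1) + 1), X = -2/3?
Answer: -7304/3 ≈ -2434.7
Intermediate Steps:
M(g) = 2*g*(-4 + g) (M(g) = (2*g)*(-4 + g) = 2*g*(-4 + g))
X = -2/3 (X = -2*1/3 = -2/3 ≈ -0.66667)
a = -22 (a = -2*(2*(-1)*(-4 - 1) + 1) = -2*(2*(-1)*(-5) + 1) = -2*(10 + 1) = -2*11 = -22)
(X - (-5)*a)*22 = (-2/3 - (-5)*(-22))*22 = (-2/3 - 1*110)*22 = (-2/3 - 110)*22 = -332/3*22 = -7304/3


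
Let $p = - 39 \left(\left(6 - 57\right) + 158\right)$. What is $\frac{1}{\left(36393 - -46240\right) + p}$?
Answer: $\frac{1}{78460} \approx 1.2745 \cdot 10^{-5}$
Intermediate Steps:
$p = -4173$ ($p = - 39 \left(\left(6 - 57\right) + 158\right) = - 39 \left(-51 + 158\right) = \left(-39\right) 107 = -4173$)
$\frac{1}{\left(36393 - -46240\right) + p} = \frac{1}{\left(36393 - -46240\right) - 4173} = \frac{1}{\left(36393 + 46240\right) - 4173} = \frac{1}{82633 - 4173} = \frac{1}{78460}$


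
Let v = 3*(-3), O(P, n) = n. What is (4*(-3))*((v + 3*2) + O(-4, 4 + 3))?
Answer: -48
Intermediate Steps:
v = -9
(4*(-3))*((v + 3*2) + O(-4, 4 + 3)) = (4*(-3))*((-9 + 3*2) + (4 + 3)) = -12*((-9 + 6) + 7) = -12*(-3 + 7) = -12*4 = -48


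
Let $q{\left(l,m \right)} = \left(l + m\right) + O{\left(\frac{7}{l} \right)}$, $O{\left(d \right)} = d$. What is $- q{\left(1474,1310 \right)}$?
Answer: $- \frac{4103623}{1474} \approx -2784.0$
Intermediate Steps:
$q{\left(l,m \right)} = l + m + \frac{7}{l}$ ($q{\left(l,m \right)} = \left(l + m\right) + \frac{7}{l} = l + m + \frac{7}{l}$)
$- q{\left(1474,1310 \right)} = - (1474 + 1310 + \frac{7}{1474}) = \left(-1\right) \frac{4103623}{1474} = - \frac{4103623}{1474}$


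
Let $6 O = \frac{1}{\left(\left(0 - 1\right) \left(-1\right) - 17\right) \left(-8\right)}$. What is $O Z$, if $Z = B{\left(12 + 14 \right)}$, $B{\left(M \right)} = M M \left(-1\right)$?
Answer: $- \frac{169}{192} \approx -0.88021$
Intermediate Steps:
$B{\left(M \right)} = - M^{2}$ ($B{\left(M \right)} = M^{2} \left(-1\right) = - M^{2}$)
$Z = -676$ ($Z = - \left(12 + 14\right)^{2} = - 26^{2} = \left(-1\right) 676 = -676$)
$O = \frac{1}{768}$ ($O = \frac{1}{6 \left(\left(0 - 1\right) \left(-1\right) - 17\right) \left(-8\right)} = \frac{1}{6 \left(\left(-1\right) \left(-1\right) - 17\right) \left(-8\right)} = \frac{1}{6 \left(1 - 17\right) \left(-8\right)} = \frac{1}{6 \left(\left(-16\right) \left(-8\right)\right)} = \frac{1}{6 \cdot 128} = \frac{1}{6} \cdot \frac{1}{128} = \frac{1}{768} \approx 0.0013021$)
$O Z = \frac{1}{768} \left(-676\right) = - \frac{169}{192}$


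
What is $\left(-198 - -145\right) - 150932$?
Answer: $-150985$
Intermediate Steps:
$\left(-198 - -145\right) - 150932 = \left(-198 + 145\right) - 150932 = -53 - 150932 = -150985$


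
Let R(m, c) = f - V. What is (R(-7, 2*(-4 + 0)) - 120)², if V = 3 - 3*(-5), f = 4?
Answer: 17956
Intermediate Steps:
V = 18 (V = 3 + 15 = 18)
R(m, c) = -14 (R(m, c) = 4 - 1*18 = 4 - 18 = -14)
(R(-7, 2*(-4 + 0)) - 120)² = (-14 - 120)² = (-134)² = 17956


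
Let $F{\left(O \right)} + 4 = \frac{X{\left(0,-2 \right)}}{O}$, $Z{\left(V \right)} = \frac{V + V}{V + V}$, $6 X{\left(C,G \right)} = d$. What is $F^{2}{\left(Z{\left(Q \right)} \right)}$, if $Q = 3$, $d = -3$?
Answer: $\frac{81}{4} \approx 20.25$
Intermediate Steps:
$X{\left(C,G \right)} = - \frac{1}{2}$ ($X{\left(C,G \right)} = \frac{1}{6} \left(-3\right) = - \frac{1}{2}$)
$Z{\left(V \right)} = 1$ ($Z{\left(V \right)} = \frac{2 V}{2 V} = 2 V \frac{1}{2 V} = 1$)
$F{\left(O \right)} = -4 - \frac{1}{2 O}$
$F^{2}{\left(Z{\left(Q \right)} \right)} = \left(-4 - \frac{1}{2 \cdot 1}\right)^{2} = \left(-4 - \frac{1}{2}\right)^{2} = \left(- \frac{9}{2}\right)^{2} = \frac{81}{4}$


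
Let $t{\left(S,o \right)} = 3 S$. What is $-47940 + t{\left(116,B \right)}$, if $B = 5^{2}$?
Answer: $-47592$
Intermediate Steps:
$B = 25$
$-47940 + t{\left(116,B \right)} = -47940 + 3 \cdot 116 = -47940 + 348 = -47592$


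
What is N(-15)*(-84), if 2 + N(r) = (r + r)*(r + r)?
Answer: -75432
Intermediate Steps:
N(r) = -2 + 4*r² (N(r) = -2 + (r + r)*(r + r) = -2 + (2*r)*(2*r) = -2 + 4*r²)
N(-15)*(-84) = (-2 + 4*(-15)²)*(-84) = (-2 + 4*225)*(-84) = (-2 + 900)*(-84) = 898*(-84) = -75432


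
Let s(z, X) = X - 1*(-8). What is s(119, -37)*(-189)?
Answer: 5481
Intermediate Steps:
s(z, X) = 8 + X (s(z, X) = X + 8 = 8 + X)
s(119, -37)*(-189) = (8 - 37)*(-189) = -29*(-189) = 5481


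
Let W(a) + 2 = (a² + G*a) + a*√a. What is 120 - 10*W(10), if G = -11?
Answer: 240 - 100*√10 ≈ -76.228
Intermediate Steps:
W(a) = -2 + a² + a^(3/2) - 11*a (W(a) = -2 + ((a² - 11*a) + a*√a) = -2 + ((a² - 11*a) + a^(3/2)) = -2 + (a² + a^(3/2) - 11*a) = -2 + a² + a^(3/2) - 11*a)
120 - 10*W(10) = 120 - 10*(-2 + 10² + 10^(3/2) - 11*10) = 120 - 10*(-2 + 100 + 10*√10 - 110) = 120 - 10*(-12 + 10*√10) = 120 + (120 - 100*√10) = 240 - 100*√10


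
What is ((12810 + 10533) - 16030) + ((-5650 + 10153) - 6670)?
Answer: 5146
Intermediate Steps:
((12810 + 10533) - 16030) + ((-5650 + 10153) - 6670) = (23343 - 16030) + (4503 - 6670) = 7313 - 2167 = 5146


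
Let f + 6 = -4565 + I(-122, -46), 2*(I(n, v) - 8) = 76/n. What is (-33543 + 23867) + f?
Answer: -868598/61 ≈ -14239.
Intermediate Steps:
I(n, v) = 8 + 38/n (I(n, v) = 8 + (76/n)/2 = 8 + 38/n)
f = -278362/61 (f = -6 + (-4565 + (8 + 38/(-122))) = -6 + (-4565 + (8 + 38*(-1/122))) = -6 + (-4565 + (8 - 19/61)) = -6 + (-4565 + 469/61) = -6 - 277996/61 = -278362/61 ≈ -4563.3)
(-33543 + 23867) + f = (-33543 + 23867) - 278362/61 = -9676 - 278362/61 = -868598/61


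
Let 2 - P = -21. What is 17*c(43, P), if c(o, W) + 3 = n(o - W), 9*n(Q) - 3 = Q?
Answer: -68/9 ≈ -7.5556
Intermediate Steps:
P = 23 (P = 2 - 1*(-21) = 2 + 21 = 23)
n(Q) = ⅓ + Q/9
c(o, W) = -8/3 - W/9 + o/9 (c(o, W) = -3 + (⅓ + (o - W)/9) = -3 + (⅓ + (-W/9 + o/9)) = -3 + (⅓ - W/9 + o/9) = -8/3 - W/9 + o/9)
17*c(43, P) = 17*(-8/3 - ⅑*23 + (⅑)*43) = 17*(-8/3 - 23/9 + 43/9) = 17*(-4/9) = -68/9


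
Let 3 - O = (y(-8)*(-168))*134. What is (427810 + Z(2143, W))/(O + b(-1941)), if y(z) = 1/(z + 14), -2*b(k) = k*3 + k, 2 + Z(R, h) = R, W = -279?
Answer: 429951/7637 ≈ 56.298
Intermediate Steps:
Z(R, h) = -2 + R
b(k) = -2*k (b(k) = -(k*3 + k)/2 = -(3*k + k)/2 = -2*k)
y(z) = 1/(14 + z)
O = 3755 (O = 3 - -168/(14 - 8)*134 = 3 - -168/6*134 = 3 - (⅙)*(-168)*134 = 3 - (-28)*134 = 3 - 1*(-3752) = 3 + 3752 = 3755)
(427810 + Z(2143, W))/(O + b(-1941)) = (427810 + (-2 + 2143))/(3755 - 2*(-1941)) = (427810 + 2141)/(3755 + 3882) = 429951/7637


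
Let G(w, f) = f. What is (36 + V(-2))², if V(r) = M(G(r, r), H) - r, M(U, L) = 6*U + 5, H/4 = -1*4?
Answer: 961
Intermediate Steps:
H = -16 (H = 4*(-1*4) = 4*(-4) = -16)
M(U, L) = 5 + 6*U
V(r) = 5 + 5*r (V(r) = (5 + 6*r) - r = 5 + 5*r)
(36 + V(-2))² = (36 + (5 + 5*(-2)))² = (36 + (5 - 10))² = (36 - 5)² = 31² = 961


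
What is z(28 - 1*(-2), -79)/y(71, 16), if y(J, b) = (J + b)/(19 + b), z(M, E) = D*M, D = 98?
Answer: 34300/29 ≈ 1182.8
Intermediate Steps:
z(M, E) = 98*M
y(J, b) = (J + b)/(19 + b)
z(28 - 1*(-2), -79)/y(71, 16) = (98*(28 - 1*(-2)))/(((71 + 16)/(19 + 16))) = (98*(28 + 2))/((87/35)) = (98*30)/(((1/35)*87)) = 2940/(87/35) = 2940*(35/87) = 34300/29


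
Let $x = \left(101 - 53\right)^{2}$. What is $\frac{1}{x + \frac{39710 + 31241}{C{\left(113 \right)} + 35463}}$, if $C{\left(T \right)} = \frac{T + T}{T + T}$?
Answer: $\frac{35464}{81780007} \approx 0.00043365$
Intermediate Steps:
$C{\left(T \right)} = 1$ ($C{\left(T \right)} = \frac{2 T}{2 T} = 2 T \frac{1}{2 T} = 1$)
$x = 2304$ ($x = 48^{2} = 2304$)
$\frac{1}{x + \frac{39710 + 31241}{C{\left(113 \right)} + 35463}} = \frac{1}{2304 + \frac{39710 + 31241}{1 + 35463}} = \frac{1}{2304 + \frac{70951}{35464}} = \frac{1}{\frac{81780007}{35464}} = \frac{35464}{81780007}$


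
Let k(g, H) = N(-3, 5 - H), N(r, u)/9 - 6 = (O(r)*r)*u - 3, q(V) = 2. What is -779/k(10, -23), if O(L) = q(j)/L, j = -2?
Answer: -779/531 ≈ -1.4670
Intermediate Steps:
O(L) = 2/L
N(r, u) = 27 + 18*u (N(r, u) = 54 + 9*(((2/r)*r)*u - 3) = 54 + 9*(2*u - 3) = 54 + 9*(-3 + 2*u) = 54 + (-27 + 18*u) = 27 + 18*u)
k(g, H) = 117 - 18*H (k(g, H) = 27 + 18*(5 - H) = 27 + (90 - 18*H) = 117 - 18*H)
-779/k(10, -23) = -779/(117 - 18*(-23)) = -779/(117 + 414) = -779/531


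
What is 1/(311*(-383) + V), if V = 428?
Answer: -1/118685 ≈ -8.4257e-6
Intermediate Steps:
1/(311*(-383) + V) = 1/(311*(-383) + 428) = 1/(-119113 + 428) = 1/(-118685) = -1/118685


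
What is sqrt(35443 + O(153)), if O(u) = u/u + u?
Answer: sqrt(35597) ≈ 188.67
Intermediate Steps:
O(u) = 1 + u
sqrt(35443 + O(153)) = sqrt(35443 + (1 + 153)) = sqrt(35443 + 154) = sqrt(35597)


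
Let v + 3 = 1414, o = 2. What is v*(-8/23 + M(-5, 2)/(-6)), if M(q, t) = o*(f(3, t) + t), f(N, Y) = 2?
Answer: -163676/69 ≈ -2372.1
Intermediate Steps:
M(q, t) = 4 + 2*t (M(q, t) = 2*(2 + t) = 4 + 2*t)
v = 1411 (v = -3 + 1414 = 1411)
v*(-8/23 + M(-5, 2)/(-6)) = 1411*(-8/23 + (4 + 2*2)/(-6)) = 1411*(-8*1/23 + (4 + 4)*(-⅙)) = 1411*(-8/23 + 8*(-⅙)) = 1411*(-8/23 - 4/3) = 1411*(-116/69) = -163676/69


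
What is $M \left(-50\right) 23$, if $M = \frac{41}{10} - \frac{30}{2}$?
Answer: $12535$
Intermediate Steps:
$M = - \frac{109}{10}$ ($M = 41 \cdot \frac{1}{10} - 15 = \frac{41}{10} - 15 = - \frac{109}{10} \approx -10.9$)
$M \left(-50\right) 23 = \left(- \frac{109}{10}\right) \left(-50\right) 23 = 545 \cdot 23 = 12535$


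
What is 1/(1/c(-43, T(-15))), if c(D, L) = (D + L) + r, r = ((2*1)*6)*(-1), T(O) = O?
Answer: -70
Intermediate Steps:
r = -12 (r = (2*6)*(-1) = 12*(-1) = -12)
c(D, L) = -12 + D + L (c(D, L) = (D + L) - 12 = -12 + D + L)
1/(1/c(-43, T(-15))) = 1/(1/(-12 - 43 - 15)) = 1/(1/(-70)) = 1/(-1/70) = -70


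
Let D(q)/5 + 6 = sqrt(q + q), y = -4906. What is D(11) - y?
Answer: 4876 + 5*sqrt(22) ≈ 4899.5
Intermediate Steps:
D(q) = -30 + 5*sqrt(2)*sqrt(q) (D(q) = -30 + 5*sqrt(q + q) = -30 + 5*sqrt(2*q) = -30 + 5*(sqrt(2)*sqrt(q)) = -30 + 5*sqrt(2)*sqrt(q))
D(11) - y = (-30 + 5*sqrt(2)*sqrt(11)) - 1*(-4906) = (-30 + 5*sqrt(22)) + 4906 = 4876 + 5*sqrt(22)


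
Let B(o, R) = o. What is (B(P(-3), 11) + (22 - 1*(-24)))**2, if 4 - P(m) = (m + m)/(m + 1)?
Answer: 2209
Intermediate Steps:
P(m) = 4 - 2*m/(1 + m) (P(m) = 4 - (m + m)/(m + 1) = 4 - 2*m/(1 + m))
(B(P(-3), 11) + (22 - 1*(-24)))**2 = (2*(2 - 3)/(1 - 3) + (22 - 1*(-24)))**2 = (2*(-1)/(-2) + (22 + 24))**2 = (2*(-1/2)*(-1) + 46)**2 = (1 + 46)**2 = 47**2 = 2209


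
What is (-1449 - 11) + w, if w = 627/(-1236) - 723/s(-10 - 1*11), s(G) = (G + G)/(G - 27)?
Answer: -6595111/2884 ≈ -2286.8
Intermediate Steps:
s(G) = 2*G/(-27 + G) (s(G) = (2*G)/(-27 + G) = 2*G/(-27 + G))
w = -2384471/2884 (w = 627/(-1236) - 723*(-27 + (-10 - 1*11))/(2*(-10 - 1*11)) = 627*(-1/1236) - 723*(-27 + (-10 - 11))/(2*(-10 - 11)) = -209/412 - 723/(2*(-21)/(-27 - 21)) = -209/412 - 723/(2*(-21)/(-48)) = -209/412 - 723/(2*(-21)*(-1/48)) = -209/412 - 723/7/8 = -209/412 - 723*8/7 = -209/412 - 5784/7 = -2384471/2884 ≈ -826.79)
(-1449 - 11) + w = (-1449 - 11) - 2384471/2884 = -1460 - 2384471/2884 = -6595111/2884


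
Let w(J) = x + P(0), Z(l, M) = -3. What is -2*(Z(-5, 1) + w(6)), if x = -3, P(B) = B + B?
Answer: 12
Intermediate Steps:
P(B) = 2*B
w(J) = -3 (w(J) = -3 + 2*0 = -3 + 0 = -3)
-2*(Z(-5, 1) + w(6)) = -2*(-3 - 3) = -2*(-6) = 12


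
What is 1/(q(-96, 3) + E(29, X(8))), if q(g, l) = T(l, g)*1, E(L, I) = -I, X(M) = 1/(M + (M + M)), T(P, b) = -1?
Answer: -24/25 ≈ -0.96000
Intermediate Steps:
X(M) = 1/(3*M) (X(M) = 1/(M + 2*M) = 1/(3*M))
q(g, l) = -1 (q(g, l) = -1*1 = -1)
1/(q(-96, 3) + E(29, X(8))) = 1/(-1 - 1/(3*8)) = 1/(-1 - 1*1/24) = 1/(-1 - 1/24) = 1/(-25/24) = -24/25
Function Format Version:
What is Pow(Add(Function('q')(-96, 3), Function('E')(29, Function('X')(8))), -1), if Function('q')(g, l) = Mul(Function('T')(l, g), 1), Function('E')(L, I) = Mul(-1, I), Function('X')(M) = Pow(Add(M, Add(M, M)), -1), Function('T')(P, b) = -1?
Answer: Rational(-24, 25) ≈ -0.96000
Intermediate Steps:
Function('X')(M) = Mul(Rational(1, 3), Pow(M, -1)) (Function('X')(M) = Pow(Add(M, Mul(2, M)), -1) = Pow(Mul(3, M), -1) = Mul(Rational(1, 3), Pow(M, -1)))
Function('q')(g, l) = -1 (Function('q')(g, l) = Mul(-1, 1) = -1)
Pow(Add(Function('q')(-96, 3), Function('E')(29, Function('X')(8))), -1) = Pow(Add(-1, Mul(-1, Mul(Rational(1, 3), Pow(8, -1)))), -1) = Pow(Add(-1, Mul(-1, Mul(Rational(1, 3), Rational(1, 8)))), -1) = Pow(Add(-1, Mul(-1, Rational(1, 24))), -1) = Pow(Add(-1, Rational(-1, 24)), -1) = Pow(Rational(-25, 24), -1) = Rational(-24, 25)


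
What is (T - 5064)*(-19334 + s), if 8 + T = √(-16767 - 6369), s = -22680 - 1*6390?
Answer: 245505088 - 193616*I*√1446 ≈ 2.4551e+8 - 7.3625e+6*I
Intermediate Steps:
s = -29070 (s = -22680 - 6390 = -29070)
T = -8 + 4*I*√1446 (T = -8 + √(-16767 - 6369) = -8 + √(-23136) = -8 + 4*I*√1446 ≈ -8.0 + 152.11*I)
(T - 5064)*(-19334 + s) = ((-8 + 4*I*√1446) - 5064)*(-19334 - 29070) = (-5072 + 4*I*√1446)*(-48404) = 245505088 - 193616*I*√1446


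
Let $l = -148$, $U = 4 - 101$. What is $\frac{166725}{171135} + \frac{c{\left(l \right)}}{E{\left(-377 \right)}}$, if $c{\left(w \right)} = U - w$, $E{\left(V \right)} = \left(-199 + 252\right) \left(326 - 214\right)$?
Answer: $\frac{22186833}{22574608} \approx 0.98282$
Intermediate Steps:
$U = -97$ ($U = 4 - 101 = -97$)
$E{\left(V \right)} = 5936$ ($E{\left(V \right)} = 53 \cdot 112 = 5936$)
$c{\left(w \right)} = -97 - w$
$\frac{166725}{171135} + \frac{c{\left(l \right)}}{E{\left(-377 \right)}} = \frac{166725}{171135} + \frac{-97 - -148}{5936} = 166725 \cdot \frac{1}{171135} + \left(-97 + 148\right) \frac{1}{5936} = \frac{3705}{3803} + 51 \cdot \frac{1}{5936} = \frac{3705}{3803} + \frac{51}{5936} = \frac{22186833}{22574608}$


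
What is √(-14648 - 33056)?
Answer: 2*I*√11926 ≈ 218.41*I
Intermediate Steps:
√(-14648 - 33056) = √(-47704) = 2*I*√11926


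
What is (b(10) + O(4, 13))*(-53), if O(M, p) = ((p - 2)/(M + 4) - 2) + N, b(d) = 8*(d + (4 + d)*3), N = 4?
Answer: -177815/8 ≈ -22227.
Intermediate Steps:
b(d) = 96 + 32*d (b(d) = 8*(d + (12 + 3*d)) = 8*(12 + 4*d) = 96 + 32*d)
O(M, p) = 2 + (-2 + p)/(4 + M) (O(M, p) = ((p - 2)/(M + 4) - 2) + 4 = ((-2 + p)/(4 + M) - 2) + 4 = (-2 + (-2 + p)/(4 + M)) + 4 = 2 + (-2 + p)/(4 + M))
(b(10) + O(4, 13))*(-53) = ((96 + 32*10) + (6 + 13 + 2*4)/(4 + 4))*(-53) = ((96 + 320) + (6 + 13 + 8)/8)*(-53) = (416 + (⅛)*27)*(-53) = (416 + 27/8)*(-53) = (3355/8)*(-53) = -177815/8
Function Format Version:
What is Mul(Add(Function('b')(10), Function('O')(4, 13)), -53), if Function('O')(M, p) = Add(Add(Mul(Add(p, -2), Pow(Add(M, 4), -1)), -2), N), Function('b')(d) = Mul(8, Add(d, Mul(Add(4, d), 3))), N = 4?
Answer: Rational(-177815, 8) ≈ -22227.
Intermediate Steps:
Function('b')(d) = Add(96, Mul(32, d)) (Function('b')(d) = Mul(8, Add(d, Add(12, Mul(3, d)))) = Mul(8, Add(12, Mul(4, d))) = Add(96, Mul(32, d)))
Function('O')(M, p) = Add(2, Mul(Pow(Add(4, M), -1), Add(-2, p))) (Function('O')(M, p) = Add(Add(Mul(Add(p, -2), Pow(Add(M, 4), -1)), -2), 4) = Add(Add(Mul(Add(-2, p), Pow(Add(4, M), -1)), -2), 4) = Add(Add(Mul(Pow(Add(4, M), -1), Add(-2, p)), -2), 4) = Add(Add(-2, Mul(Pow(Add(4, M), -1), Add(-2, p))), 4) = Add(2, Mul(Pow(Add(4, M), -1), Add(-2, p))))
Mul(Add(Function('b')(10), Function('O')(4, 13)), -53) = Mul(Add(Add(96, Mul(32, 10)), Mul(Pow(Add(4, 4), -1), Add(6, 13, Mul(2, 4)))), -53) = Mul(Add(Add(96, 320), Mul(Pow(8, -1), Add(6, 13, 8))), -53) = Mul(Add(416, Mul(Rational(1, 8), 27)), -53) = Mul(Add(416, Rational(27, 8)), -53) = Mul(Rational(3355, 8), -53) = Rational(-177815, 8)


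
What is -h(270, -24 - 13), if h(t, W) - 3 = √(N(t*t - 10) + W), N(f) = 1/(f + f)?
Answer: -3 - I*√196579191255/72890 ≈ -3.0 - 6.0828*I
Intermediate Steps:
N(f) = 1/(2*f)
h(t, W) = 3 + √(W + 1/(2*(-10 + t²))) (h(t, W) = 3 + √(1/(2*(t*t - 10)) + W) = 3 + √(1/(2*(t² - 10)) + W) = 3 + √(1/(2*(-10 + t²)) + W) = 3 + √(W + 1/(2*(-10 + t²))))
-h(270, -24 - 13) = -(3 + √(2/(-10 + 270²) + 4*(-24 - 13))/2) = -(3 + √(2/(-10 + 72900) + 4*(-37))/2) = -(3 + √(2/72890 - 148)/2) = -(3 + √(2*(1/72890) - 148)/2) = -(3 + √(1/36445 - 148)/2) = -(3 + √(-5393859/36445)/2) = -(3 + (I*√196579191255/36445)/2) = -(3 + I*√196579191255/72890) = -3 - I*√196579191255/72890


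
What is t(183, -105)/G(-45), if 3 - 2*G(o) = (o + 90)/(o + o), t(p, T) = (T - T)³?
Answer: 0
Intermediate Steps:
t(p, T) = 0 (t(p, T) = 0³ = 0)
G(o) = 3/2 - (90 + o)/(4*o) (G(o) = 3/2 - (o + 90)/(2*(o + o)) = 3/2 - (90 + o)/(2*(2*o)) = 3/2 - (90 + o)*1/(2*o)/2 = 3/2 - (90 + o)/(4*o))
t(183, -105)/G(-45) = 0/(((5/4)*(-18 - 45)/(-45))) = 0/(((5/4)*(-1/45)*(-63))) = 0/(7/4) = 0*(4/7) = 0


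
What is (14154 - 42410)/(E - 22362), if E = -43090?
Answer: 7064/16363 ≈ 0.43171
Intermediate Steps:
(14154 - 42410)/(E - 22362) = (14154 - 42410)/(-43090 - 22362) = -28256/(-65452) = -28256*(-1/65452) = 7064/16363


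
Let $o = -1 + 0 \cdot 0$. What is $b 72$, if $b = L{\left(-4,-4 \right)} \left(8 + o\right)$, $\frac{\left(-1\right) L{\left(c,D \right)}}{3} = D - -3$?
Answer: $1512$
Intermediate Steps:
$L{\left(c,D \right)} = -9 - 3 D$ ($L{\left(c,D \right)} = - 3 \left(D - -3\right) = - 3 \left(D + 3\right) = - 3 \left(3 + D\right) = -9 - 3 D$)
$o = -1$ ($o = -1 + 0 = -1$)
$b = 21$ ($b = \left(-9 - -12\right) \left(8 - 1\right) = \left(-9 + 12\right) 7 = 3 \cdot 7 = 21$)
$b 72 = 21 \cdot 72 = 1512$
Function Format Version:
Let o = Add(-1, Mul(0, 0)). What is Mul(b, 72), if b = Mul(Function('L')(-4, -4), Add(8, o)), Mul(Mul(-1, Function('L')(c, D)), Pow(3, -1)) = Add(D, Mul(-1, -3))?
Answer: 1512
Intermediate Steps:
Function('L')(c, D) = Add(-9, Mul(-3, D)) (Function('L')(c, D) = Mul(-3, Add(D, Mul(-1, -3))) = Mul(-3, Add(D, 3)) = Mul(-3, Add(3, D)) = Add(-9, Mul(-3, D)))
o = -1 (o = Add(-1, 0) = -1)
b = 21 (b = Mul(Add(-9, Mul(-3, -4)), Add(8, -1)) = Mul(Add(-9, 12), 7) = Mul(3, 7) = 21)
Mul(b, 72) = Mul(21, 72) = 1512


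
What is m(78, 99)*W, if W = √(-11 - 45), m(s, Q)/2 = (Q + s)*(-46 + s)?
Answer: 22656*I*√14 ≈ 84771.0*I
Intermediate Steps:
m(s, Q) = 2*(-46 + s)*(Q + s) (m(s, Q) = 2*((Q + s)*(-46 + s)) = 2*((-46 + s)*(Q + s)) = 2*(-46 + s)*(Q + s))
W = 2*I*√14 (W = √(-56) = 2*I*√14 ≈ 7.4833*I)
m(78, 99)*W = (-92*99 - 92*78 + 2*78² + 2*99*78)*(2*I*√14) = (-9108 - 7176 + 2*6084 + 15444)*(2*I*√14) = (-9108 - 7176 + 12168 + 15444)*(2*I*√14) = 11328*(2*I*√14) = 22656*I*√14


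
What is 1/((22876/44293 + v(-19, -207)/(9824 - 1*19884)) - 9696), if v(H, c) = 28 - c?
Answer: -89117516/864039490395 ≈ -0.00010314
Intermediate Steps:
1/((22876/44293 + v(-19, -207)/(9824 - 1*19884)) - 9696) = 1/((22876/44293 + (28 - 1*(-207))/(9824 - 1*19884)) - 9696) = 1/((22876*(1/44293) + (28 + 207)/(9824 - 19884)) - 9696) = 1/((22876/44293 + 235/(-10060)) - 9696) = 1/((22876/44293 + 235*(-1/10060)) - 9696) = 1/((22876/44293 - 47/2012) - 9696) = 1/(43944741/89117516 - 9696) = 1/(-864039490395/89117516) = -89117516/864039490395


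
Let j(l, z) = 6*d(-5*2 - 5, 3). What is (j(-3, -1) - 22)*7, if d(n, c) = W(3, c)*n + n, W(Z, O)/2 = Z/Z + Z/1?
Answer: -5824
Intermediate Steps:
W(Z, O) = 2 + 2*Z (W(Z, O) = 2*(Z/Z + Z/1) = 2*(1 + Z*1) = 2*(1 + Z) = 2 + 2*Z)
d(n, c) = 9*n (d(n, c) = (2 + 2*3)*n + n = (2 + 6)*n + n = 8*n + n = 9*n)
j(l, z) = -810 (j(l, z) = 6*(9*(-5*2 - 5)) = 6*(9*(-10 - 5)) = 6*(9*(-15)) = 6*(-135) = -810)
(j(-3, -1) - 22)*7 = (-810 - 22)*7 = -832*7 = -5824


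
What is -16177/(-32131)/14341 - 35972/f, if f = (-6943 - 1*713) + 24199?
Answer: -16575294401101/7622860070353 ≈ -2.1744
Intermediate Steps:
f = 16543 (f = (-6943 - 713) + 24199 = -7656 + 24199 = 16543)
-16177/(-32131)/14341 - 35972/f = -16177/(-32131)/14341 - 35972/16543 = -16177*(-1/32131)*(1/14341) - 35972*1/16543 = (16177/32131)*(1/14341) - 35972/16543 = 16177/460790671 - 35972/16543 = -16575294401101/7622860070353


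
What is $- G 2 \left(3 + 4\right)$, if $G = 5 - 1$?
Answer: $-56$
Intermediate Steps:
$G = 4$ ($G = 5 - 1 = 4$)
$- G 2 \left(3 + 4\right) = \left(-1\right) 4 \cdot 2 \left(3 + 4\right) = - 4 \cdot 2 \cdot 7 = \left(-4\right) 14 = -56$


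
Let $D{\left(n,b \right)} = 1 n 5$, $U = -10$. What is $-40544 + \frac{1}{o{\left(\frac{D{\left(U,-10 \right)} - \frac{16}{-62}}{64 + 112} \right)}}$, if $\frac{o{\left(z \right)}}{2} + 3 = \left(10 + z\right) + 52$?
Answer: $- \frac{6494377100}{160181} \approx -40544.0$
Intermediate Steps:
$D{\left(n,b \right)} = 5 n$ ($D{\left(n,b \right)} = n 5 = 5 n$)
$o{\left(z \right)} = 118 + 2 z$ ($o{\left(z \right)} = -6 + 2 \left(\left(10 + z\right) + 52\right) = -6 + 2 \left(62 + z\right) = -6 + \left(124 + 2 z\right) = 118 + 2 z$)
$-40544 + \frac{1}{o{\left(\frac{D{\left(U,-10 \right)} - \frac{16}{-62}}{64 + 112} \right)}} = -40544 + \frac{1}{118 + 2 \frac{5 \left(-10\right) - \frac{16}{-62}}{64 + 112}} = -40544 + \frac{1}{118 + 2 \frac{-50 - - \frac{8}{31}}{176}} = -40544 + \frac{1}{118 + 2 \left(-50 + \frac{8}{31}\right) \frac{1}{176}} = -40544 + \frac{1}{118 + 2 \left(\left(- \frac{1542}{31}\right) \frac{1}{176}\right)} = -40544 + \frac{1}{118 + 2 \left(- \frac{771}{2728}\right)} = -40544 + \frac{1}{118 - \frac{771}{1364}} = -40544 + \frac{1}{\frac{160181}{1364}} = -40544 + \frac{1364}{160181} = - \frac{6494377100}{160181}$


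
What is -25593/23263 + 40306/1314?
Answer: 452004638/15283791 ≈ 29.574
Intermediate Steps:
-25593/23263 + 40306/1314 = -25593*1/23263 + 40306*(1/1314) = -25593/23263 + 20153/657 = 452004638/15283791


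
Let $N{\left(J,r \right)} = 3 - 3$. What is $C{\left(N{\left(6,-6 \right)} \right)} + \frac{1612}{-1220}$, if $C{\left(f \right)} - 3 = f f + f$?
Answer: $\frac{512}{305} \approx 1.6787$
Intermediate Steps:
$N{\left(J,r \right)} = 0$
$C{\left(f \right)} = 3 + f + f^{2}$ ($C{\left(f \right)} = 3 + \left(f f + f\right) = 3 + \left(f^{2} + f\right) = 3 + \left(f + f^{2}\right) = 3 + f + f^{2}$)
$C{\left(N{\left(6,-6 \right)} \right)} + \frac{1612}{-1220} = \left(3 + 0 + 0^{2}\right) + \frac{1612}{-1220} = \left(3 + 0 + 0\right) + 1612 \left(- \frac{1}{1220}\right) = 3 - \frac{403}{305} = \frac{512}{305}$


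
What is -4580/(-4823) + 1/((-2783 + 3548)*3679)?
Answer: 991547471/1044155385 ≈ 0.94962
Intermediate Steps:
-4580/(-4823) + 1/((-2783 + 3548)*3679) = -4580*(-1/4823) + (1/3679)/765 = 4580/4823 + (1/765)*(1/3679) = 4580/4823 + 1/2814435 = 991547471/1044155385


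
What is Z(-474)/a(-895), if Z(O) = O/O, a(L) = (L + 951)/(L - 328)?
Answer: -1223/56 ≈ -21.839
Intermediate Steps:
a(L) = (951 + L)/(-328 + L)
Z(O) = 1
Z(-474)/a(-895) = 1/((951 - 895)/(-328 - 895)) = 1/(56/(-1223)) = 1/(-1/1223*56) = 1/(-56/1223) = 1*(-1223/56) = -1223/56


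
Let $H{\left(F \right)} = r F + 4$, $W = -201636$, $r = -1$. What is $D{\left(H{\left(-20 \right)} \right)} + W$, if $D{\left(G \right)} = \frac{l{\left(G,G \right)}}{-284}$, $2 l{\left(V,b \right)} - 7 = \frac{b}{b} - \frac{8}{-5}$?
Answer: $- \frac{71580786}{355} \approx -2.0164 \cdot 10^{5}$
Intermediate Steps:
$H{\left(F \right)} = 4 - F$ ($H{\left(F \right)} = - F + 4 = 4 - F$)
$l{\left(V,b \right)} = \frac{24}{5}$ ($l{\left(V,b \right)} = \frac{7}{2} + \frac{\frac{b}{b} - \frac{8}{-5}}{2} = \frac{7}{2} + \frac{1 - - \frac{8}{5}}{2} = \frac{7}{2} + \frac{1 + \frac{8}{5}}{2} = \frac{7}{2} + \frac{1}{2} \cdot \frac{13}{5} = \frac{7}{2} + \frac{13}{10} = \frac{24}{5}$)
$D{\left(G \right)} = - \frac{6}{355}$ ($D{\left(G \right)} = \frac{24}{5 \left(-284\right)} = \frac{24}{5} \left(- \frac{1}{284}\right) = - \frac{6}{355}$)
$D{\left(H{\left(-20 \right)} \right)} + W = - \frac{6}{355} - 201636 = - \frac{71580786}{355}$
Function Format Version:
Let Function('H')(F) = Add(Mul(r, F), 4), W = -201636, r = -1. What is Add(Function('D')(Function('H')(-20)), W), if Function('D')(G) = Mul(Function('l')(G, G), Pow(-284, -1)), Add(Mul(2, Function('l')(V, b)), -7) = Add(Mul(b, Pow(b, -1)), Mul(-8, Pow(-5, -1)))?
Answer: Rational(-71580786, 355) ≈ -2.0164e+5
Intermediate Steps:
Function('H')(F) = Add(4, Mul(-1, F)) (Function('H')(F) = Add(Mul(-1, F), 4) = Add(4, Mul(-1, F)))
Function('l')(V, b) = Rational(24, 5) (Function('l')(V, b) = Add(Rational(7, 2), Mul(Rational(1, 2), Add(Mul(b, Pow(b, -1)), Mul(-8, Pow(-5, -1))))) = Add(Rational(7, 2), Mul(Rational(1, 2), Add(1, Mul(-8, Rational(-1, 5))))) = Add(Rational(7, 2), Mul(Rational(1, 2), Add(1, Rational(8, 5)))) = Add(Rational(7, 2), Mul(Rational(1, 2), Rational(13, 5))) = Add(Rational(7, 2), Rational(13, 10)) = Rational(24, 5))
Function('D')(G) = Rational(-6, 355) (Function('D')(G) = Mul(Rational(24, 5), Pow(-284, -1)) = Mul(Rational(24, 5), Rational(-1, 284)) = Rational(-6, 355))
Add(Function('D')(Function('H')(-20)), W) = Add(Rational(-6, 355), -201636) = Rational(-71580786, 355)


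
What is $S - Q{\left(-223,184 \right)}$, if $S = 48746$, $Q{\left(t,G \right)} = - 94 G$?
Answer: $66042$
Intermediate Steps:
$S - Q{\left(-223,184 \right)} = 48746 - \left(-94\right) 184 = 48746 - -17296 = 48746 + 17296 = 66042$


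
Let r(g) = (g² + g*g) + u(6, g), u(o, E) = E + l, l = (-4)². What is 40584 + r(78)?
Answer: 52846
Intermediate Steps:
l = 16
u(o, E) = 16 + E (u(o, E) = E + 16 = 16 + E)
r(g) = 16 + g + 2*g² (r(g) = (g² + g*g) + (16 + g) = (g² + g²) + (16 + g) = 2*g² + (16 + g) = 16 + g + 2*g²)
40584 + r(78) = 40584 + (16 + 78 + 2*78²) = 40584 + (16 + 78 + 2*6084) = 40584 + (16 + 78 + 12168) = 40584 + 12262 = 52846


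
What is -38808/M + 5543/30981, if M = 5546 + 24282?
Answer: -11271457/10044579 ≈ -1.1221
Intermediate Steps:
M = 29828
-38808/M + 5543/30981 = -38808/29828 + 5543/30981 = -38808*1/29828 + 5543*(1/30981) = -9702/7457 + 241/1347 = -11271457/10044579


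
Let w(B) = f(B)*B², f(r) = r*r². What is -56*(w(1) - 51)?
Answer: 2800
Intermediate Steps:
f(r) = r³
w(B) = B⁵ (w(B) = B³*B² = B⁵)
-56*(w(1) - 51) = -56*(1⁵ - 51) = -56*(1 - 51) = -56*(-50) = 2800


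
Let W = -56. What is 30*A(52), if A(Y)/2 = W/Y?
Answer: -840/13 ≈ -64.615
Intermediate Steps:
A(Y) = -112/Y (A(Y) = 2*(-56/Y) = -112/Y)
30*A(52) = 30*(-112/52) = 30*(-112*1/52) = 30*(-28/13) = -840/13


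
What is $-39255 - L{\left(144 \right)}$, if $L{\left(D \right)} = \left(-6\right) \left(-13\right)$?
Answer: $-39333$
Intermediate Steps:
$L{\left(D \right)} = 78$
$-39255 - L{\left(144 \right)} = -39255 - 78 = -39333$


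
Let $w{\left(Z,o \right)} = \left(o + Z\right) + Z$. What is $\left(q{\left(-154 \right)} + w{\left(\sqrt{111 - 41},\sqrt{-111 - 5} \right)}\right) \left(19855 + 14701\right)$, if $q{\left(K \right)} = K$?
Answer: $-5321624 + 69112 \sqrt{70} + 69112 i \sqrt{29} \approx -4.7434 \cdot 10^{6} + 3.7218 \cdot 10^{5} i$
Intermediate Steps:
$w{\left(Z,o \right)} = o + 2 Z$ ($w{\left(Z,o \right)} = \left(Z + o\right) + Z = o + 2 Z$)
$\left(q{\left(-154 \right)} + w{\left(\sqrt{111 - 41},\sqrt{-111 - 5} \right)}\right) \left(19855 + 14701\right) = \left(-154 + \left(\sqrt{-111 - 5} + 2 \sqrt{111 - 41}\right)\right) \left(19855 + 14701\right) = \left(-154 + \left(\sqrt{-116} + 2 \sqrt{70}\right)\right) 34556 = \left(-154 + \left(2 i \sqrt{29} + 2 \sqrt{70}\right)\right) 34556 = \left(-154 + \left(2 \sqrt{70} + 2 i \sqrt{29}\right)\right) 34556 = \left(-154 + 2 \sqrt{70} + 2 i \sqrt{29}\right) 34556 = -5321624 + 69112 \sqrt{70} + 69112 i \sqrt{29}$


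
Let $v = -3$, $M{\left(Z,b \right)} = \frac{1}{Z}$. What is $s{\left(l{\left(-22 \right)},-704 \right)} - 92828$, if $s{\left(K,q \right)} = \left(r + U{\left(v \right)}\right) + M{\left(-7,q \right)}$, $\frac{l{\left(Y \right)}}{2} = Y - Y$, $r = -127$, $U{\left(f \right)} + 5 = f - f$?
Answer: $- \frac{650721}{7} \approx -92960.0$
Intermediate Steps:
$U{\left(f \right)} = -5$ ($U{\left(f \right)} = -5 + \left(f - f\right) = -5 + 0 = -5$)
$l{\left(Y \right)} = 0$ ($l{\left(Y \right)} = 2 \left(Y - Y\right) = 2 \cdot 0 = 0$)
$s{\left(K,q \right)} = - \frac{925}{7}$ ($s{\left(K,q \right)} = \left(-127 - 5\right) + \frac{1}{-7} = -132 - \frac{1}{7} = - \frac{925}{7}$)
$s{\left(l{\left(-22 \right)},-704 \right)} - 92828 = - \frac{925}{7} - 92828 = - \frac{650721}{7}$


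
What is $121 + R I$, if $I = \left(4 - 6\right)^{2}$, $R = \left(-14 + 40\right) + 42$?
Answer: $393$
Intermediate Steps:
$R = 68$ ($R = 26 + 42 = 68$)
$I = 4$ ($I = \left(-2\right)^{2} = 4$)
$121 + R I = 121 + 68 \cdot 4 = 121 + 272 = 393$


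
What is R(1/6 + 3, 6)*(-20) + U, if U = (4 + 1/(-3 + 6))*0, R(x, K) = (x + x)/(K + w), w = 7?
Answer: -380/39 ≈ -9.7436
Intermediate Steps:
R(x, K) = 2*x/(7 + K) (R(x, K) = (x + x)/(K + 7) = (2*x)/(7 + K) = 2*x/(7 + K))
U = 0 (U = (4 + 1/3)*0 = (4 + ⅓)*0 = (13/3)*0 = 0)
R(1/6 + 3, 6)*(-20) + U = (2*(1/6 + 3)/(7 + 6))*(-20) + 0 = (2*(⅙ + 3)/13)*(-20) + 0 = (2*(19/6)*(1/13))*(-20) + 0 = (19/39)*(-20) + 0 = -380/39 + 0 = -380/39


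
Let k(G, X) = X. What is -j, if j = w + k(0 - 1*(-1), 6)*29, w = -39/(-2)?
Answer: -387/2 ≈ -193.50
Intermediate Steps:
w = 39/2 (w = -39*(-1)/2 = -3*(-13/2) = 39/2 ≈ 19.500)
j = 387/2 (j = 39/2 + 6*29 = 39/2 + 174 = 387/2 ≈ 193.50)
-j = -1*387/2 = -387/2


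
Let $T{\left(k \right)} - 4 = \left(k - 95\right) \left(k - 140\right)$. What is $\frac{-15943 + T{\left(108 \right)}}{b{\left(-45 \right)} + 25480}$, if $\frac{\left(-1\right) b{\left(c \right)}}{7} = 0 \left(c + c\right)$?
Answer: $- \frac{3271}{5096} \approx -0.64188$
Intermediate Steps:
$b{\left(c \right)} = 0$ ($b{\left(c \right)} = - 7 \cdot 0 \left(c + c\right) = - 7 \cdot 0 \cdot 2 c = \left(-7\right) 0 = 0$)
$T{\left(k \right)} = 4 + \left(-140 + k\right) \left(-95 + k\right)$ ($T{\left(k \right)} = 4 + \left(k - 95\right) \left(k - 140\right) = 4 + \left(-95 + k\right) \left(-140 + k\right) = 4 + \left(-140 + k\right) \left(-95 + k\right)$)
$\frac{-15943 + T{\left(108 \right)}}{b{\left(-45 \right)} + 25480} = \frac{-15943 + \left(13304 + 108^{2} - 25380\right)}{0 + 25480} = \frac{-15943 + \left(13304 + 11664 - 25380\right)}{25480} = \left(-15943 - 412\right) \frac{1}{25480} = \left(-16355\right) \frac{1}{25480} = - \frac{3271}{5096}$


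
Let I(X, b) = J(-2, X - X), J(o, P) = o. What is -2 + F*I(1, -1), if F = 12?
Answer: -26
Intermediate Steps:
I(X, b) = -2
-2 + F*I(1, -1) = -2 + 12*(-2) = -2 - 24 = -26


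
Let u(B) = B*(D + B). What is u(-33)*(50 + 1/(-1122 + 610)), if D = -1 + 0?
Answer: 14361039/256 ≈ 56098.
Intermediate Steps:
D = -1
u(B) = B*(-1 + B)
u(-33)*(50 + 1/(-1122 + 610)) = (-33*(-1 - 33))*(50 + 1/(-1122 + 610)) = (-33*(-34))*(50 + 1/(-512)) = 1122*(50 - 1/512) = 1122*(25599/512) = 14361039/256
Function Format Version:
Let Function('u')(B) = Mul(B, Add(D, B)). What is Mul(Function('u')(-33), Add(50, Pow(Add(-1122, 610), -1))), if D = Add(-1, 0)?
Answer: Rational(14361039, 256) ≈ 56098.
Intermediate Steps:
D = -1
Function('u')(B) = Mul(B, Add(-1, B))
Mul(Function('u')(-33), Add(50, Pow(Add(-1122, 610), -1))) = Mul(Mul(-33, Add(-1, -33)), Add(50, Pow(Add(-1122, 610), -1))) = Mul(Mul(-33, -34), Add(50, Pow(-512, -1))) = Mul(1122, Add(50, Rational(-1, 512))) = Mul(1122, Rational(25599, 512)) = Rational(14361039, 256)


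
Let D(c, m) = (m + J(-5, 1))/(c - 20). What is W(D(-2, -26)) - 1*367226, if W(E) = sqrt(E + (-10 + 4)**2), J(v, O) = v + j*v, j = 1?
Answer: -367226 + 3*sqrt(506)/11 ≈ -3.6722e+5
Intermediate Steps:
J(v, O) = 2*v (J(v, O) = v + 1*v = v + v = 2*v)
D(c, m) = (-10 + m)/(-20 + c) (D(c, m) = (m + 2*(-5))/(c - 20) = (m - 10)/(-20 + c) = (-10 + m)/(-20 + c))
W(E) = sqrt(36 + E) (W(E) = sqrt(E + (-6)**2) = sqrt(E + 36) = sqrt(36 + E))
W(D(-2, -26)) - 1*367226 = sqrt(36 + (-10 - 26)/(-20 - 2)) - 1*367226 = sqrt(36 - 36/(-22)) - 367226 = sqrt(36 - 1/22*(-36)) - 367226 = sqrt(36 + 18/11) - 367226 = sqrt(414/11) - 367226 = 3*sqrt(506)/11 - 367226 = -367226 + 3*sqrt(506)/11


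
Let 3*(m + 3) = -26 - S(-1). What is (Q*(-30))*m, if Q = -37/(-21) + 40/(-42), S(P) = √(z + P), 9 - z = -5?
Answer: 850/3 + 170*√13/21 ≈ 312.52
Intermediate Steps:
z = 14 (z = 9 - 1*(-5) = 9 + 5 = 14)
S(P) = √(14 + P)
Q = 17/21 (Q = -37*(-1/21) + 40*(-1/42) = 37/21 - 20/21 = 17/21 ≈ 0.80952)
m = -35/3 - √13/3 (m = -3 + (-26 - √(14 - 1))/3 = -3 + (-26 - √13)/3 = -3 + (-26/3 - √13/3) = -35/3 - √13/3 ≈ -12.869)
(Q*(-30))*m = ((17/21)*(-30))*(-35/3 - √13/3) = -170*(-35/3 - √13/3)/7 = 850/3 + 170*√13/21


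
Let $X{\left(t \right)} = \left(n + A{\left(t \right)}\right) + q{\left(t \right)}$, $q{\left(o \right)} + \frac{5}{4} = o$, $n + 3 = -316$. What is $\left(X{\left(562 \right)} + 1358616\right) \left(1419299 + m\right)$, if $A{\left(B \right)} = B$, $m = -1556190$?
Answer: $- \frac{744369315989}{4} \approx -1.8609 \cdot 10^{11}$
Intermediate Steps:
$n = -319$ ($n = -3 - 316 = -319$)
$q{\left(o \right)} = - \frac{5}{4} + o$
$X{\left(t \right)} = - \frac{1281}{4} + 2 t$ ($X{\left(t \right)} = \left(-319 + t\right) + \left(- \frac{5}{4} + t\right) = - \frac{1281}{4} + 2 t$)
$\left(X{\left(562 \right)} + 1358616\right) \left(1419299 + m\right) = \left(\left(- \frac{1281}{4} + 2 \cdot 562\right) + 1358616\right) \left(1419299 - 1556190\right) = \left(\left(- \frac{1281}{4} + 1124\right) + 1358616\right) \left(-136891\right) = \left(\frac{3215}{4} + 1358616\right) \left(-136891\right) = \frac{5437679}{4} \left(-136891\right) = - \frac{744369315989}{4}$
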